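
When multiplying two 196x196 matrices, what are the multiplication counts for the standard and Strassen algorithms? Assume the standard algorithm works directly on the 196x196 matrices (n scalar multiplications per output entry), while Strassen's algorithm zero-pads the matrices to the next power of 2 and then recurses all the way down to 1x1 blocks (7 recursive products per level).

Matrix multiplication for 196x196 matrices:

Strassen's algorithm requires power-of-2 dimensions. Pad 196x196 to 256x256 (next power of 2).

Standard algorithm: 196^3 = 7529536 multiplications
Strassen's algorithm: 7^(log2(256)) = 7^8 = 5764801 multiplications
Savings: 7529536 - 5764801 = 1764735 multiplications

Standard: 7529536 multiplications (196^3). Strassen: 5764801 multiplications (7^8, after padding to 256x256). Strassen reduces 8 recursive multiplications to 7 at each level.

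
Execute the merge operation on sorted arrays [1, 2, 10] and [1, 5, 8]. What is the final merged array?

Merging process:

Compare 1 vs 1: take 1 from left. Merged: [1]
Compare 2 vs 1: take 1 from right. Merged: [1, 1]
Compare 2 vs 5: take 2 from left. Merged: [1, 1, 2]
Compare 10 vs 5: take 5 from right. Merged: [1, 1, 2, 5]
Compare 10 vs 8: take 8 from right. Merged: [1, 1, 2, 5, 8]
Append remaining from left: [10]. Merged: [1, 1, 2, 5, 8, 10]

Final merged array: [1, 1, 2, 5, 8, 10]
Total comparisons: 5

The merged array is [1, 1, 2, 5, 8, 10], requiring 5 comparisons. The merge step runs in O(n) time where n is the total number of elements.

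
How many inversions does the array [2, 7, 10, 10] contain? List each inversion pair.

Finding inversions in [2, 7, 10, 10]:


Total inversions: 0

The array has 0 inversions. It is already sorted.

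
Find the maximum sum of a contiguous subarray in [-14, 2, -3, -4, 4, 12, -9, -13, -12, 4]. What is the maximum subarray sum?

Using Kadane's algorithm on [-14, 2, -3, -4, 4, 12, -9, -13, -12, 4]:

Scanning through the array:
Position 1 (value 2): max_ending_here = 2, max_so_far = 2
Position 2 (value -3): max_ending_here = -1, max_so_far = 2
Position 3 (value -4): max_ending_here = -4, max_so_far = 2
Position 4 (value 4): max_ending_here = 4, max_so_far = 4
Position 5 (value 12): max_ending_here = 16, max_so_far = 16
Position 6 (value -9): max_ending_here = 7, max_so_far = 16
Position 7 (value -13): max_ending_here = -6, max_so_far = 16
Position 8 (value -12): max_ending_here = -12, max_so_far = 16
Position 9 (value 4): max_ending_here = 4, max_so_far = 16

Maximum subarray: [4, 12]
Maximum sum: 16

The maximum subarray is [4, 12] with sum 16. This subarray runs from index 4 to index 5.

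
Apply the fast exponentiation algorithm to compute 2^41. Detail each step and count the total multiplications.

Computing 2^41 by squaring (build up from 2^1; each line after the first costs one multiplication):

2^1 = 2
2^2 = (2^1)^2 = 2^2 = 4
2^4 = (2^2)^2 = 4^2 = 16
2^5 = 2 * 2^4 = 2 * 16 = 32
2^10 = (2^5)^2 = 32^2 = 1024
2^20 = (2^10)^2 = 1024^2 = 1048576
2^40 = (2^20)^2 = 1048576^2 = 1099511627776
2^41 = 2 * 2^40 = 2 * 1099511627776 = 2199023255552

Result: 2199023255552
Multiplications needed: 7 (7 lines after 2^1)

2^41 = 2199023255552. Using exponentiation by squaring, this requires 7 multiplications. The key idea: if the exponent is even, square the half-power; if odd, multiply by the base once.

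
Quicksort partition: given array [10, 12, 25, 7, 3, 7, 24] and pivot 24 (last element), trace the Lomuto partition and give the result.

Lomuto partition with pivot = 24:

Initial array: [10, 12, 25, 7, 3, 7, 24]

arr[0]=10 <= 24: swap with position 0, array becomes [10, 12, 25, 7, 3, 7, 24]
arr[1]=12 <= 24: swap with position 1, array becomes [10, 12, 25, 7, 3, 7, 24]
arr[2]=25 > 24: no swap
arr[3]=7 <= 24: swap with position 2, array becomes [10, 12, 7, 25, 3, 7, 24]
arr[4]=3 <= 24: swap with position 3, array becomes [10, 12, 7, 3, 25, 7, 24]
arr[5]=7 <= 24: swap with position 4, array becomes [10, 12, 7, 3, 7, 25, 24]

Place pivot at position 5: [10, 12, 7, 3, 7, 24, 25]
Pivot position: 5

After partitioning with pivot 24, the array becomes [10, 12, 7, 3, 7, 24, 25]. The pivot is placed at index 5. All elements to the left of the pivot are <= 24, and all elements to the right are > 24.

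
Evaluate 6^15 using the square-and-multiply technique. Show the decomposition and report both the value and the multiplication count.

Computing 6^15 by squaring (build up from 6^1; each line after the first costs one multiplication):

6^1 = 6
6^2 = (6^1)^2 = 6^2 = 36
6^3 = 6 * 6^2 = 6 * 36 = 216
6^6 = (6^3)^2 = 216^2 = 46656
6^7 = 6 * 6^6 = 6 * 46656 = 279936
6^14 = (6^7)^2 = 279936^2 = 78364164096
6^15 = 6 * 6^14 = 6 * 78364164096 = 470184984576

Result: 470184984576
Multiplications needed: 6 (6 lines after 6^1)

6^15 = 470184984576. Using exponentiation by squaring, this requires 6 multiplications. The key idea: if the exponent is even, square the half-power; if odd, multiply by the base once.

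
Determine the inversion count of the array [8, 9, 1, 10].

Finding inversions in [8, 9, 1, 10]:

(0, 2): arr[0]=8 > arr[2]=1
(1, 2): arr[1]=9 > arr[2]=1

Total inversions: 2

The array has 2 inversion(s): (0,2), (1,2). Each pair (i,j) satisfies i < j and arr[i] > arr[j].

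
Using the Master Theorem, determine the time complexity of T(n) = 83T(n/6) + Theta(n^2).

Master Theorem for T(n) = 83T(n/6) + O(n^2):

a = 83, b = 6, c = 2
log_b(a) = log_6(83) = 2.4662

Case 1: c = 2 < log_6(83) = 2.4662
T(n) = O(n^(log_6 83))

For T(n) = 83T(n/6) + O(n^2): log_6(83) = 2.4662. This is Case 1 of the Master Theorem (c < log_b(a), work dominated by leaves), giving O(n^(log_6 83)).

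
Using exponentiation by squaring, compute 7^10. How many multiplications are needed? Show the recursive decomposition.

Computing 7^10 by squaring (build up from 7^1; each line after the first costs one multiplication):

7^1 = 7
7^2 = (7^1)^2 = 7^2 = 49
7^4 = (7^2)^2 = 49^2 = 2401
7^5 = 7 * 7^4 = 7 * 2401 = 16807
7^10 = (7^5)^2 = 16807^2 = 282475249

Result: 282475249
Multiplications needed: 4 (4 lines after 7^1)

7^10 = 282475249. Using exponentiation by squaring, this requires 4 multiplications. The key idea: if the exponent is even, square the half-power; if odd, multiply by the base once.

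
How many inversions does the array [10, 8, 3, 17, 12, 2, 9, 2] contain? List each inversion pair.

Finding inversions in [10, 8, 3, 17, 12, 2, 9, 2]:

(0, 1): arr[0]=10 > arr[1]=8
(0, 2): arr[0]=10 > arr[2]=3
(0, 5): arr[0]=10 > arr[5]=2
(0, 6): arr[0]=10 > arr[6]=9
(0, 7): arr[0]=10 > arr[7]=2
(1, 2): arr[1]=8 > arr[2]=3
(1, 5): arr[1]=8 > arr[5]=2
(1, 7): arr[1]=8 > arr[7]=2
(2, 5): arr[2]=3 > arr[5]=2
(2, 7): arr[2]=3 > arr[7]=2
(3, 4): arr[3]=17 > arr[4]=12
(3, 5): arr[3]=17 > arr[5]=2
(3, 6): arr[3]=17 > arr[6]=9
(3, 7): arr[3]=17 > arr[7]=2
(4, 5): arr[4]=12 > arr[5]=2
(4, 6): arr[4]=12 > arr[6]=9
(4, 7): arr[4]=12 > arr[7]=2
(6, 7): arr[6]=9 > arr[7]=2

Total inversions: 18

The array has 18 inversion(s): (0,1), (0,2), (0,5), (0,6), (0,7), (1,2), (1,5), (1,7), (2,5), (2,7), (3,4), (3,5), (3,6), (3,7), (4,5), (4,6), (4,7), (6,7). Each pair (i,j) satisfies i < j and arr[i] > arr[j].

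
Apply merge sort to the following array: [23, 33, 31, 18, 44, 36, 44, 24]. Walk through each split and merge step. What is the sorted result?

Merge sort trace:

Split: [23, 33, 31, 18, 44, 36, 44, 24] -> [23, 33, 31, 18] and [44, 36, 44, 24]
  Split: [23, 33, 31, 18] -> [23, 33] and [31, 18]
    Split: [23, 33] -> [23] and [33]
    Merge: [23] + [33] -> [23, 33]
    Split: [31, 18] -> [31] and [18]
    Merge: [31] + [18] -> [18, 31]
  Merge: [23, 33] + [18, 31] -> [18, 23, 31, 33]
  Split: [44, 36, 44, 24] -> [44, 36] and [44, 24]
    Split: [44, 36] -> [44] and [36]
    Merge: [44] + [36] -> [36, 44]
    Split: [44, 24] -> [44] and [24]
    Merge: [44] + [24] -> [24, 44]
  Merge: [36, 44] + [24, 44] -> [24, 36, 44, 44]
Merge: [18, 23, 31, 33] + [24, 36, 44, 44] -> [18, 23, 24, 31, 33, 36, 44, 44]

Final sorted array: [18, 23, 24, 31, 33, 36, 44, 44]

The merge sort proceeds by recursively splitting the array and merging sorted halves.
After all merges, the sorted array is [18, 23, 24, 31, 33, 36, 44, 44].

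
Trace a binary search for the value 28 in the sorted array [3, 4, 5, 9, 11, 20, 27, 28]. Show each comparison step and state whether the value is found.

Binary search for 28 in [3, 4, 5, 9, 11, 20, 27, 28]:

lo=0, hi=7, mid=3, arr[mid]=9 -> 9 < 28, search right half
lo=4, hi=7, mid=5, arr[mid]=20 -> 20 < 28, search right half
lo=6, hi=7, mid=6, arr[mid]=27 -> 27 < 28, search right half
lo=7, hi=7, mid=7, arr[mid]=28 -> Found target at index 7!

Binary search finds 28 at index 7 after 4 comparisons. The search repeatedly halves the search space by comparing with the middle element.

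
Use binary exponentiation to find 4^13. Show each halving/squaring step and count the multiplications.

Computing 4^13 by squaring (build up from 4^1; each line after the first costs one multiplication):

4^1 = 4
4^2 = (4^1)^2 = 4^2 = 16
4^3 = 4 * 4^2 = 4 * 16 = 64
4^6 = (4^3)^2 = 64^2 = 4096
4^12 = (4^6)^2 = 4096^2 = 16777216
4^13 = 4 * 4^12 = 4 * 16777216 = 67108864

Result: 67108864
Multiplications needed: 5 (5 lines after 4^1)

4^13 = 67108864. Using exponentiation by squaring, this requires 5 multiplications. The key idea: if the exponent is even, square the half-power; if odd, multiply by the base once.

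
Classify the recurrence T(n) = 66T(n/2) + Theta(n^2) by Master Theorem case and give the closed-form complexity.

Master Theorem for T(n) = 66T(n/2) + O(n^2):

a = 66, b = 2, c = 2
log_b(a) = log_2(66) = 6.0444

Case 1: c = 2 < log_2(66) = 6.0444
T(n) = O(n^(log_2 66))

For T(n) = 66T(n/2) + O(n^2): log_2(66) = 6.0444. This is Case 1 of the Master Theorem (c < log_b(a), work dominated by leaves), giving O(n^(log_2 66)).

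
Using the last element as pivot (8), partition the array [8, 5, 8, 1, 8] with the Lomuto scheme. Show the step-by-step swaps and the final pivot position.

Lomuto partition with pivot = 8:

Initial array: [8, 5, 8, 1, 8]

arr[0]=8 <= 8: swap with position 0, array becomes [8, 5, 8, 1, 8]
arr[1]=5 <= 8: swap with position 1, array becomes [8, 5, 8, 1, 8]
arr[2]=8 <= 8: swap with position 2, array becomes [8, 5, 8, 1, 8]
arr[3]=1 <= 8: swap with position 3, array becomes [8, 5, 8, 1, 8]

Place pivot at position 4: [8, 5, 8, 1, 8]
Pivot position: 4

After partitioning with pivot 8, the array becomes [8, 5, 8, 1, 8]. The pivot is placed at index 4. All elements to the left of the pivot are <= 8, and all elements to the right are > 8.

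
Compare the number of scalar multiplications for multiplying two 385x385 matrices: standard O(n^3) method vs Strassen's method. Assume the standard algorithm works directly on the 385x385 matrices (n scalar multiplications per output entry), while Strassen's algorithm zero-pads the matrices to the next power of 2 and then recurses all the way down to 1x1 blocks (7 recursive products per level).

Matrix multiplication for 385x385 matrices:

Strassen's algorithm requires power-of-2 dimensions. Pad 385x385 to 512x512 (next power of 2).

Standard algorithm: 385^3 = 57066625 multiplications
Strassen's algorithm: 7^(log2(512)) = 7^9 = 40353607 multiplications
Savings: 57066625 - 40353607 = 16713018 multiplications

Standard: 57066625 multiplications (385^3). Strassen: 40353607 multiplications (7^9, after padding to 512x512). Strassen reduces 8 recursive multiplications to 7 at each level.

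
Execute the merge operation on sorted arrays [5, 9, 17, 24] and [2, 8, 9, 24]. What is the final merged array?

Merging process:

Compare 5 vs 2: take 2 from right. Merged: [2]
Compare 5 vs 8: take 5 from left. Merged: [2, 5]
Compare 9 vs 8: take 8 from right. Merged: [2, 5, 8]
Compare 9 vs 9: take 9 from left. Merged: [2, 5, 8, 9]
Compare 17 vs 9: take 9 from right. Merged: [2, 5, 8, 9, 9]
Compare 17 vs 24: take 17 from left. Merged: [2, 5, 8, 9, 9, 17]
Compare 24 vs 24: take 24 from left. Merged: [2, 5, 8, 9, 9, 17, 24]
Append remaining from right: [24]. Merged: [2, 5, 8, 9, 9, 17, 24, 24]

Final merged array: [2, 5, 8, 9, 9, 17, 24, 24]
Total comparisons: 7

The merged array is [2, 5, 8, 9, 9, 17, 24, 24], requiring 7 comparisons. The merge step runs in O(n) time where n is the total number of elements.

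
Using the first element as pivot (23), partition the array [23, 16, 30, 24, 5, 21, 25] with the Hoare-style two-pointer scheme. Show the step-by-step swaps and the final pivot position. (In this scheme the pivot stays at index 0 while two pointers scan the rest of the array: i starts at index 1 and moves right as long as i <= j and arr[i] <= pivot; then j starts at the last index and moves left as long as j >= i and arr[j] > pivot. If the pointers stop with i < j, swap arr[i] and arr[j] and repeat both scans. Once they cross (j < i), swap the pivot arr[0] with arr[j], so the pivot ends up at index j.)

Hoare-style two-pointer partition with pivot = 23:

Initial array: [23, 16, 30, 24, 5, 21, 25]

Pointers start at i = 1, j = 6.
i stops at index 2 (arr[2]=30 > 23), j stops at index 5 (arr[5]=21 <= 23): swap arr[2] and arr[5], array becomes [23, 16, 21, 24, 5, 30, 25]
i stops at index 3 (arr[3]=24 > 23), j stops at index 4 (arr[4]=5 <= 23): swap arr[3] and arr[4], array becomes [23, 16, 21, 5, 24, 30, 25]
i ends at 4, j ends at 3: the pointers have crossed (j < i), so scanning stops.

Swap pivot arr[0] with arr[3] to place pivot at position 3: [5, 16, 21, 23, 24, 30, 25]
Pivot position: 3

After partitioning with pivot 23, the array becomes [5, 16, 21, 23, 24, 30, 25]. The pivot is placed at index 3. All elements to the left of the pivot are <= 23, and all elements to the right are > 23.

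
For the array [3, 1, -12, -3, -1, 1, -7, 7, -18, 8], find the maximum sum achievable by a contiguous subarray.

Using Kadane's algorithm on [3, 1, -12, -3, -1, 1, -7, 7, -18, 8]:

Scanning through the array:
Position 1 (value 1): max_ending_here = 4, max_so_far = 4
Position 2 (value -12): max_ending_here = -8, max_so_far = 4
Position 3 (value -3): max_ending_here = -3, max_so_far = 4
Position 4 (value -1): max_ending_here = -1, max_so_far = 4
Position 5 (value 1): max_ending_here = 1, max_so_far = 4
Position 6 (value -7): max_ending_here = -6, max_so_far = 4
Position 7 (value 7): max_ending_here = 7, max_so_far = 7
Position 8 (value -18): max_ending_here = -11, max_so_far = 7
Position 9 (value 8): max_ending_here = 8, max_so_far = 8

Maximum subarray: [8]
Maximum sum: 8

The maximum subarray is [8] with sum 8. This subarray runs from index 9 to index 9.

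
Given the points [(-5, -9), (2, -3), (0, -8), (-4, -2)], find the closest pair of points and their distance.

Computing all pairwise distances among 4 points:

d((-5, -9), (2, -3)) = 9.2195
d((-5, -9), (0, -8)) = 5.099 <-- minimum
d((-5, -9), (-4, -2)) = 7.0711
d((2, -3), (0, -8)) = 5.3852
d((2, -3), (-4, -2)) = 6.0828
d((0, -8), (-4, -2)) = 7.2111

Closest pair: (-5, -9) and (0, -8) with distance 5.099

The closest pair is (-5, -9) and (0, -8) with Euclidean distance 5.099. For 4 points, brute-force pairwise comparison is shown above. For large n, the divide-and-conquer algorithm (sort by x, recurse on halves, check the dividing strip) achieves O(n log n).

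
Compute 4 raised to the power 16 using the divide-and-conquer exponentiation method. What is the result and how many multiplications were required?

Computing 4^16 by squaring (build up from 4^1; each line after the first costs one multiplication):

4^1 = 4
4^2 = (4^1)^2 = 4^2 = 16
4^4 = (4^2)^2 = 16^2 = 256
4^8 = (4^4)^2 = 256^2 = 65536
4^16 = (4^8)^2 = 65536^2 = 4294967296

Result: 4294967296
Multiplications needed: 4 (4 lines after 4^1)

4^16 = 4294967296. Using exponentiation by squaring, this requires 4 multiplications. The key idea: if the exponent is even, square the half-power; if odd, multiply by the base once.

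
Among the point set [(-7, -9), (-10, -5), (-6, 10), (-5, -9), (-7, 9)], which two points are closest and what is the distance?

Computing all pairwise distances among 5 points:

d((-7, -9), (-10, -5)) = 5.0
d((-7, -9), (-6, 10)) = 19.0263
d((-7, -9), (-5, -9)) = 2.0
d((-7, -9), (-7, 9)) = 18.0
d((-10, -5), (-6, 10)) = 15.5242
d((-10, -5), (-5, -9)) = 6.4031
d((-10, -5), (-7, 9)) = 14.3178
d((-6, 10), (-5, -9)) = 19.0263
d((-6, 10), (-7, 9)) = 1.4142 <-- minimum
d((-5, -9), (-7, 9)) = 18.1108

Closest pair: (-6, 10) and (-7, 9) with distance 1.4142

The closest pair is (-6, 10) and (-7, 9) with Euclidean distance 1.4142. For 5 points, brute-force pairwise comparison is shown above. For large n, the divide-and-conquer algorithm (sort by x, recurse on halves, check the dividing strip) achieves O(n log n).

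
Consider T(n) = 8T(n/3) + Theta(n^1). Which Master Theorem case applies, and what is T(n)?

Master Theorem for T(n) = 8T(n/3) + O(n^1):

a = 8, b = 3, c = 1
log_b(a) = log_3(8) = 1.8928

Case 1: c = 1 < log_3(8) = 1.8928
T(n) = O(n^(log_3 8))

For T(n) = 8T(n/3) + O(n^1): log_3(8) = 1.8928. This is Case 1 of the Master Theorem (c < log_b(a), work dominated by leaves), giving O(n^(log_3 8)).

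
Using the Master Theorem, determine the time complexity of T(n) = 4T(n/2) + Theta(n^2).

Master Theorem for T(n) = 4T(n/2) + O(n^2):

a = 4, b = 2, c = 2
log_b(a) = log_2(4) = 2.0000

Case 2: c = 2 = log_2(4) = 2.0000
T(n) = O(n^2 log n) = O(n^2 log n)

For T(n) = 4T(n/2) + O(n^2): log_2(4) = 2.0000. This is Case 2 of the Master Theorem (c = log_b(a), equal work at all levels), giving O(n^2 log n).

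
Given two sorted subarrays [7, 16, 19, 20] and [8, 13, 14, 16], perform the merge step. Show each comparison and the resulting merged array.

Merging process:

Compare 7 vs 8: take 7 from left. Merged: [7]
Compare 16 vs 8: take 8 from right. Merged: [7, 8]
Compare 16 vs 13: take 13 from right. Merged: [7, 8, 13]
Compare 16 vs 14: take 14 from right. Merged: [7, 8, 13, 14]
Compare 16 vs 16: take 16 from left. Merged: [7, 8, 13, 14, 16]
Compare 19 vs 16: take 16 from right. Merged: [7, 8, 13, 14, 16, 16]
Append remaining from left: [19, 20]. Merged: [7, 8, 13, 14, 16, 16, 19, 20]

Final merged array: [7, 8, 13, 14, 16, 16, 19, 20]
Total comparisons: 6

The merged array is [7, 8, 13, 14, 16, 16, 19, 20], requiring 6 comparisons. The merge step runs in O(n) time where n is the total number of elements.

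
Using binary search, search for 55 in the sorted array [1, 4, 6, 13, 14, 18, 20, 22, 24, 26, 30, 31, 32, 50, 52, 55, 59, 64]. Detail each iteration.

Binary search for 55 in [1, 4, 6, 13, 14, 18, 20, 22, 24, 26, 30, 31, 32, 50, 52, 55, 59, 64]:

lo=0, hi=17, mid=8, arr[mid]=24 -> 24 < 55, search right half
lo=9, hi=17, mid=13, arr[mid]=50 -> 50 < 55, search right half
lo=14, hi=17, mid=15, arr[mid]=55 -> Found target at index 15!

Binary search finds 55 at index 15 after 3 comparisons. The search repeatedly halves the search space by comparing with the middle element.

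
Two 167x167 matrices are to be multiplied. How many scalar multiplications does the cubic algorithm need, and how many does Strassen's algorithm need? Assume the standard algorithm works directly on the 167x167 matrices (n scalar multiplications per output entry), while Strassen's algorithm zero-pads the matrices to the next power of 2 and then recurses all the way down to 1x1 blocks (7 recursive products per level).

Matrix multiplication for 167x167 matrices:

Strassen's algorithm requires power-of-2 dimensions. Pad 167x167 to 256x256 (next power of 2).

Standard algorithm: 167^3 = 4657463 multiplications
Strassen's algorithm: 7^(log2(256)) = 7^8 = 5764801 multiplications
Difference: 4657463 - 5764801 = -1107338 (Strassen uses MORE here due to padding overhead — for small or just-over-power-of-2 n, padding can outweigh the per-level savings)

Standard: 4657463 multiplications (167^3). Strassen: 5764801 multiplications (7^8, after padding to 256x256). Strassen reduces 8 recursive multiplications to 7 at each level.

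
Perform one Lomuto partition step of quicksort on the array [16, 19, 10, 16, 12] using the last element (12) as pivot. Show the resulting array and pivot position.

Lomuto partition with pivot = 12:

Initial array: [16, 19, 10, 16, 12]

arr[0]=16 > 12: no swap
arr[1]=19 > 12: no swap
arr[2]=10 <= 12: swap with position 0, array becomes [10, 19, 16, 16, 12]
arr[3]=16 > 12: no swap

Place pivot at position 1: [10, 12, 16, 16, 19]
Pivot position: 1

After partitioning with pivot 12, the array becomes [10, 12, 16, 16, 19]. The pivot is placed at index 1. All elements to the left of the pivot are <= 12, and all elements to the right are > 12.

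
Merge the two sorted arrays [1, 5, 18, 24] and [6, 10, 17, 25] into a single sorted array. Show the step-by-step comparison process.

Merging process:

Compare 1 vs 6: take 1 from left. Merged: [1]
Compare 5 vs 6: take 5 from left. Merged: [1, 5]
Compare 18 vs 6: take 6 from right. Merged: [1, 5, 6]
Compare 18 vs 10: take 10 from right. Merged: [1, 5, 6, 10]
Compare 18 vs 17: take 17 from right. Merged: [1, 5, 6, 10, 17]
Compare 18 vs 25: take 18 from left. Merged: [1, 5, 6, 10, 17, 18]
Compare 24 vs 25: take 24 from left. Merged: [1, 5, 6, 10, 17, 18, 24]
Append remaining from right: [25]. Merged: [1, 5, 6, 10, 17, 18, 24, 25]

Final merged array: [1, 5, 6, 10, 17, 18, 24, 25]
Total comparisons: 7

The merged array is [1, 5, 6, 10, 17, 18, 24, 25], requiring 7 comparisons. The merge step runs in O(n) time where n is the total number of elements.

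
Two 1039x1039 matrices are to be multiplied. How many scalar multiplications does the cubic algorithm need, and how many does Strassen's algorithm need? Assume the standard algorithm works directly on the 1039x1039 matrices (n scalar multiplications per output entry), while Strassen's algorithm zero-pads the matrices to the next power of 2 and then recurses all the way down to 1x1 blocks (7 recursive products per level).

Matrix multiplication for 1039x1039 matrices:

Strassen's algorithm requires power-of-2 dimensions. Pad 1039x1039 to 2048x2048 (next power of 2).

Standard algorithm: 1039^3 = 1121622319 multiplications
Strassen's algorithm: 7^(log2(2048)) = 7^11 = 1977326743 multiplications
Difference: 1121622319 - 1977326743 = -855704424 (Strassen uses MORE here due to padding overhead — for small or just-over-power-of-2 n, padding can outweigh the per-level savings)

Standard: 1121622319 multiplications (1039^3). Strassen: 1977326743 multiplications (7^11, after padding to 2048x2048). Strassen reduces 8 recursive multiplications to 7 at each level.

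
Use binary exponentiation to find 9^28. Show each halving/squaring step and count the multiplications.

Computing 9^28 by squaring (build up from 9^1; each line after the first costs one multiplication):

9^1 = 9
9^2 = (9^1)^2 = 9^2 = 81
9^3 = 9 * 9^2 = 9 * 81 = 729
9^6 = (9^3)^2 = 729^2 = 531441
9^7 = 9 * 9^6 = 9 * 531441 = 4782969
9^14 = (9^7)^2 = 4782969^2 = 22876792454961
9^28 = (9^14)^2 = 22876792454961^2 = 523347633027360537213511521

Result: 523347633027360537213511521
Multiplications needed: 6 (6 lines after 9^1)

9^28 = 523347633027360537213511521. Using exponentiation by squaring, this requires 6 multiplications. The key idea: if the exponent is even, square the half-power; if odd, multiply by the base once.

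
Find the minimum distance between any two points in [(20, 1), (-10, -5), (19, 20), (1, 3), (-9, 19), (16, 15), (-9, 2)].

Computing all pairwise distances among 7 points:

d((20, 1), (-10, -5)) = 30.5941
d((20, 1), (19, 20)) = 19.0263
d((20, 1), (1, 3)) = 19.105
d((20, 1), (-9, 19)) = 34.1321
d((20, 1), (16, 15)) = 14.5602
d((20, 1), (-9, 2)) = 29.0172
d((-10, -5), (19, 20)) = 38.2884
d((-10, -5), (1, 3)) = 13.6015
d((-10, -5), (-9, 19)) = 24.0208
d((-10, -5), (16, 15)) = 32.8024
d((-10, -5), (-9, 2)) = 7.0711
d((19, 20), (1, 3)) = 24.7588
d((19, 20), (-9, 19)) = 28.0179
d((19, 20), (16, 15)) = 5.831 <-- minimum
d((19, 20), (-9, 2)) = 33.2866
d((1, 3), (-9, 19)) = 18.868
d((1, 3), (16, 15)) = 19.2094
d((1, 3), (-9, 2)) = 10.0499
d((-9, 19), (16, 15)) = 25.318
d((-9, 19), (-9, 2)) = 17.0
d((16, 15), (-9, 2)) = 28.178

Closest pair: (19, 20) and (16, 15) with distance 5.831

The closest pair is (19, 20) and (16, 15) with Euclidean distance 5.831. For 7 points, brute-force pairwise comparison is shown above. For large n, the divide-and-conquer algorithm (sort by x, recurse on halves, check the dividing strip) achieves O(n log n).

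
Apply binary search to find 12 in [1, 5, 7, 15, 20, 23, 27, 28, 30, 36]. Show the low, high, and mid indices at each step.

Binary search for 12 in [1, 5, 7, 15, 20, 23, 27, 28, 30, 36]:

lo=0, hi=9, mid=4, arr[mid]=20 -> 20 > 12, search left half
lo=0, hi=3, mid=1, arr[mid]=5 -> 5 < 12, search right half
lo=2, hi=3, mid=2, arr[mid]=7 -> 7 < 12, search right half
lo=3, hi=3, mid=3, arr[mid]=15 -> 15 > 12, search left half
lo=3 > hi=2, target 12 not found

Binary search determines that 12 is not in the array after 4 comparisons. The search space was exhausted without finding the target.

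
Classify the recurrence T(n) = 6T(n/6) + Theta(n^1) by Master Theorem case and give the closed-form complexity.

Master Theorem for T(n) = 6T(n/6) + O(n^1):

a = 6, b = 6, c = 1
log_b(a) = log_6(6) = 1.0000

Case 2: c = 1 = log_6(6) = 1.0000
T(n) = O(n^1 log n) = O(n log n)

For T(n) = 6T(n/6) + O(n^1): log_6(6) = 1.0000. This is Case 2 of the Master Theorem (c = log_b(a), equal work at all levels), giving O(n log n).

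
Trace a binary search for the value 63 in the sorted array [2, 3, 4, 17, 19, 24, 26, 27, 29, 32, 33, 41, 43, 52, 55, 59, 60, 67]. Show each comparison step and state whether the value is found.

Binary search for 63 in [2, 3, 4, 17, 19, 24, 26, 27, 29, 32, 33, 41, 43, 52, 55, 59, 60, 67]:

lo=0, hi=17, mid=8, arr[mid]=29 -> 29 < 63, search right half
lo=9, hi=17, mid=13, arr[mid]=52 -> 52 < 63, search right half
lo=14, hi=17, mid=15, arr[mid]=59 -> 59 < 63, search right half
lo=16, hi=17, mid=16, arr[mid]=60 -> 60 < 63, search right half
lo=17, hi=17, mid=17, arr[mid]=67 -> 67 > 63, search left half
lo=17 > hi=16, target 63 not found

Binary search determines that 63 is not in the array after 5 comparisons. The search space was exhausted without finding the target.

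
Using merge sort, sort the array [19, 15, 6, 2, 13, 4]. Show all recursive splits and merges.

Merge sort trace:

Split: [19, 15, 6, 2, 13, 4] -> [19, 15, 6] and [2, 13, 4]
  Split: [19, 15, 6] -> [19] and [15, 6]
    Split: [15, 6] -> [15] and [6]
    Merge: [15] + [6] -> [6, 15]
  Merge: [19] + [6, 15] -> [6, 15, 19]
  Split: [2, 13, 4] -> [2] and [13, 4]
    Split: [13, 4] -> [13] and [4]
    Merge: [13] + [4] -> [4, 13]
  Merge: [2] + [4, 13] -> [2, 4, 13]
Merge: [6, 15, 19] + [2, 4, 13] -> [2, 4, 6, 13, 15, 19]

Final sorted array: [2, 4, 6, 13, 15, 19]

The merge sort proceeds by recursively splitting the array and merging sorted halves.
After all merges, the sorted array is [2, 4, 6, 13, 15, 19].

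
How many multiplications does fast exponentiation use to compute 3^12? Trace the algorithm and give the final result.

Computing 3^12 by squaring (build up from 3^1; each line after the first costs one multiplication):

3^1 = 3
3^2 = (3^1)^2 = 3^2 = 9
3^3 = 3 * 3^2 = 3 * 9 = 27
3^6 = (3^3)^2 = 27^2 = 729
3^12 = (3^6)^2 = 729^2 = 531441

Result: 531441
Multiplications needed: 4 (4 lines after 3^1)

3^12 = 531441. Using exponentiation by squaring, this requires 4 multiplications. The key idea: if the exponent is even, square the half-power; if odd, multiply by the base once.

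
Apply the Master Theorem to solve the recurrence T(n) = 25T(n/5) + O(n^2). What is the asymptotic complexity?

Master Theorem for T(n) = 25T(n/5) + O(n^2):

a = 25, b = 5, c = 2
log_b(a) = log_5(25) = 2.0000

Case 2: c = 2 = log_5(25) = 2.0000
T(n) = O(n^2 log n) = O(n^2 log n)

For T(n) = 25T(n/5) + O(n^2): log_5(25) = 2.0000. This is Case 2 of the Master Theorem (c = log_b(a), equal work at all levels), giving O(n^2 log n).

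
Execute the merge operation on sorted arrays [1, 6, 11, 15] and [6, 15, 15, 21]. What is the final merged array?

Merging process:

Compare 1 vs 6: take 1 from left. Merged: [1]
Compare 6 vs 6: take 6 from left. Merged: [1, 6]
Compare 11 vs 6: take 6 from right. Merged: [1, 6, 6]
Compare 11 vs 15: take 11 from left. Merged: [1, 6, 6, 11]
Compare 15 vs 15: take 15 from left. Merged: [1, 6, 6, 11, 15]
Append remaining from right: [15, 15, 21]. Merged: [1, 6, 6, 11, 15, 15, 15, 21]

Final merged array: [1, 6, 6, 11, 15, 15, 15, 21]
Total comparisons: 5

The merged array is [1, 6, 6, 11, 15, 15, 15, 21], requiring 5 comparisons. The merge step runs in O(n) time where n is the total number of elements.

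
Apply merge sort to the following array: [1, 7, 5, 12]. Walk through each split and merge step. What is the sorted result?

Merge sort trace:

Split: [1, 7, 5, 12] -> [1, 7] and [5, 12]
  Split: [1, 7] -> [1] and [7]
  Merge: [1] + [7] -> [1, 7]
  Split: [5, 12] -> [5] and [12]
  Merge: [5] + [12] -> [5, 12]
Merge: [1, 7] + [5, 12] -> [1, 5, 7, 12]

Final sorted array: [1, 5, 7, 12]

The merge sort proceeds by recursively splitting the array and merging sorted halves.
After all merges, the sorted array is [1, 5, 7, 12].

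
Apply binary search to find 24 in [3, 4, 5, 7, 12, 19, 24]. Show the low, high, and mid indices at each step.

Binary search for 24 in [3, 4, 5, 7, 12, 19, 24]:

lo=0, hi=6, mid=3, arr[mid]=7 -> 7 < 24, search right half
lo=4, hi=6, mid=5, arr[mid]=19 -> 19 < 24, search right half
lo=6, hi=6, mid=6, arr[mid]=24 -> Found target at index 6!

Binary search finds 24 at index 6 after 3 comparisons. The search repeatedly halves the search space by comparing with the middle element.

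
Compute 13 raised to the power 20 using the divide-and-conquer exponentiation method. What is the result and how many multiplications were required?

Computing 13^20 by squaring (build up from 13^1; each line after the first costs one multiplication):

13^1 = 13
13^2 = (13^1)^2 = 13^2 = 169
13^4 = (13^2)^2 = 169^2 = 28561
13^5 = 13 * 13^4 = 13 * 28561 = 371293
13^10 = (13^5)^2 = 371293^2 = 137858491849
13^20 = (13^10)^2 = 137858491849^2 = 19004963774880799438801

Result: 19004963774880799438801
Multiplications needed: 5 (5 lines after 13^1)

13^20 = 19004963774880799438801. Using exponentiation by squaring, this requires 5 multiplications. The key idea: if the exponent is even, square the half-power; if odd, multiply by the base once.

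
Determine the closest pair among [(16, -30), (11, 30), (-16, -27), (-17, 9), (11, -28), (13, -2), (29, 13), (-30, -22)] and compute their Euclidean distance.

Computing all pairwise distances among 8 points:

d((16, -30), (11, 30)) = 60.208
d((16, -30), (-16, -27)) = 32.1403
d((16, -30), (-17, 9)) = 51.0882
d((16, -30), (11, -28)) = 5.3852 <-- minimum
d((16, -30), (13, -2)) = 28.1603
d((16, -30), (29, 13)) = 44.9222
d((16, -30), (-30, -22)) = 46.6905
d((11, 30), (-16, -27)) = 63.0714
d((11, 30), (-17, 9)) = 35.0
d((11, 30), (11, -28)) = 58.0
d((11, 30), (13, -2)) = 32.0624
d((11, 30), (29, 13)) = 24.7588
d((11, 30), (-30, -22)) = 66.2193
d((-16, -27), (-17, 9)) = 36.0139
d((-16, -27), (11, -28)) = 27.0185
d((-16, -27), (13, -2)) = 38.2884
d((-16, -27), (29, 13)) = 60.208
d((-16, -27), (-30, -22)) = 14.8661
d((-17, 9), (11, -28)) = 46.4004
d((-17, 9), (13, -2)) = 31.9531
d((-17, 9), (29, 13)) = 46.1736
d((-17, 9), (-30, -22)) = 33.6155
d((11, -28), (13, -2)) = 26.0768
d((11, -28), (29, 13)) = 44.7772
d((11, -28), (-30, -22)) = 41.4367
d((13, -2), (29, 13)) = 21.9317
d((13, -2), (-30, -22)) = 47.4236
d((29, 13), (-30, -22)) = 68.6003

Closest pair: (16, -30) and (11, -28) with distance 5.3852

The closest pair is (16, -30) and (11, -28) with Euclidean distance 5.3852. For 8 points, brute-force pairwise comparison is shown above. For large n, the divide-and-conquer algorithm (sort by x, recurse on halves, check the dividing strip) achieves O(n log n).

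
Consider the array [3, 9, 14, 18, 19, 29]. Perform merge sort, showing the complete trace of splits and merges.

Merge sort trace:

Split: [3, 9, 14, 18, 19, 29] -> [3, 9, 14] and [18, 19, 29]
  Split: [3, 9, 14] -> [3] and [9, 14]
    Split: [9, 14] -> [9] and [14]
    Merge: [9] + [14] -> [9, 14]
  Merge: [3] + [9, 14] -> [3, 9, 14]
  Split: [18, 19, 29] -> [18] and [19, 29]
    Split: [19, 29] -> [19] and [29]
    Merge: [19] + [29] -> [19, 29]
  Merge: [18] + [19, 29] -> [18, 19, 29]
Merge: [3, 9, 14] + [18, 19, 29] -> [3, 9, 14, 18, 19, 29]

Final sorted array: [3, 9, 14, 18, 19, 29]

The merge sort proceeds by recursively splitting the array and merging sorted halves.
After all merges, the sorted array is [3, 9, 14, 18, 19, 29].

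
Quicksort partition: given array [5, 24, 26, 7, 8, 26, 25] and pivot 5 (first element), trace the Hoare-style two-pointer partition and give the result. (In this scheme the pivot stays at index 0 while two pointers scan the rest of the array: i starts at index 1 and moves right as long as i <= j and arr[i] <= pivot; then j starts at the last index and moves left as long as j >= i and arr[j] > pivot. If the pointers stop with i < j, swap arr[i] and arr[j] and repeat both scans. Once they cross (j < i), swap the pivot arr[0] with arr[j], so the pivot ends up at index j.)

Hoare-style two-pointer partition with pivot = 5:

Initial array: [5, 24, 26, 7, 8, 26, 25]

Pointers start at i = 1, j = 6.
i ends at 1, j ends at 0: the pointers have crossed (j < i), so scanning stops.

j = 0, so swapping arr[0] with arr[j] leaves the pivot at position 0: [5, 24, 26, 7, 8, 26, 25]
Pivot position: 0

After partitioning with pivot 5, the array becomes [5, 24, 26, 7, 8, 26, 25]. The pivot is placed at index 0. All elements to the left of the pivot are <= 5, and all elements to the right are > 5.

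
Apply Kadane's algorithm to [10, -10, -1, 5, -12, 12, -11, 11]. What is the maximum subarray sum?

Using Kadane's algorithm on [10, -10, -1, 5, -12, 12, -11, 11]:

Scanning through the array:
Position 1 (value -10): max_ending_here = 0, max_so_far = 10
Position 2 (value -1): max_ending_here = -1, max_so_far = 10
Position 3 (value 5): max_ending_here = 5, max_so_far = 10
Position 4 (value -12): max_ending_here = -7, max_so_far = 10
Position 5 (value 12): max_ending_here = 12, max_so_far = 12
Position 6 (value -11): max_ending_here = 1, max_so_far = 12
Position 7 (value 11): max_ending_here = 12, max_so_far = 12

Maximum subarray: [12]
Maximum sum: 12

The maximum subarray is [12] with sum 12. This subarray runs from index 5 to index 5.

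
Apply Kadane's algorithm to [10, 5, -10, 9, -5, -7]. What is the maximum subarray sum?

Using Kadane's algorithm on [10, 5, -10, 9, -5, -7]:

Scanning through the array:
Position 1 (value 5): max_ending_here = 15, max_so_far = 15
Position 2 (value -10): max_ending_here = 5, max_so_far = 15
Position 3 (value 9): max_ending_here = 14, max_so_far = 15
Position 4 (value -5): max_ending_here = 9, max_so_far = 15
Position 5 (value -7): max_ending_here = 2, max_so_far = 15

Maximum subarray: [10, 5]
Maximum sum: 15

The maximum subarray is [10, 5] with sum 15. This subarray runs from index 0 to index 1.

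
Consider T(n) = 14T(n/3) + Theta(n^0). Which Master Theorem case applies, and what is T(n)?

Master Theorem for T(n) = 14T(n/3) + O(n^0):

a = 14, b = 3, c = 0
log_b(a) = log_3(14) = 2.4022

Case 1: c = 0 < log_3(14) = 2.4022
T(n) = O(n^(log_3 14))

For T(n) = 14T(n/3) + O(n^0): log_3(14) = 2.4022. This is Case 1 of the Master Theorem (c < log_b(a), work dominated by leaves), giving O(n^(log_3 14)).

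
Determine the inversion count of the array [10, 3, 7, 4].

Finding inversions in [10, 3, 7, 4]:

(0, 1): arr[0]=10 > arr[1]=3
(0, 2): arr[0]=10 > arr[2]=7
(0, 3): arr[0]=10 > arr[3]=4
(2, 3): arr[2]=7 > arr[3]=4

Total inversions: 4

The array has 4 inversion(s): (0,1), (0,2), (0,3), (2,3). Each pair (i,j) satisfies i < j and arr[i] > arr[j].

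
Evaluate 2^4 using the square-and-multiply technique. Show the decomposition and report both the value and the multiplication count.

Computing 2^4 by squaring (build up from 2^1; each line after the first costs one multiplication):

2^1 = 2
2^2 = (2^1)^2 = 2^2 = 4
2^4 = (2^2)^2 = 4^2 = 16

Result: 16
Multiplications needed: 2 (2 lines after 2^1)

2^4 = 16. Using exponentiation by squaring, this requires 2 multiplications. The key idea: if the exponent is even, square the half-power; if odd, multiply by the base once.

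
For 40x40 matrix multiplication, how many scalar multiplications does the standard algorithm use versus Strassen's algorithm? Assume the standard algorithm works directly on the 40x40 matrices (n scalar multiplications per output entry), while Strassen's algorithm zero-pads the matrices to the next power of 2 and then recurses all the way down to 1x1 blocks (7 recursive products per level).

Matrix multiplication for 40x40 matrices:

Strassen's algorithm requires power-of-2 dimensions. Pad 40x40 to 64x64 (next power of 2).

Standard algorithm: 40^3 = 64000 multiplications
Strassen's algorithm: 7^(log2(64)) = 7^6 = 117649 multiplications
Difference: 64000 - 117649 = -53649 (Strassen uses MORE here due to padding overhead — for small or just-over-power-of-2 n, padding can outweigh the per-level savings)

Standard: 64000 multiplications (40^3). Strassen: 117649 multiplications (7^6, after padding to 64x64). Strassen reduces 8 recursive multiplications to 7 at each level.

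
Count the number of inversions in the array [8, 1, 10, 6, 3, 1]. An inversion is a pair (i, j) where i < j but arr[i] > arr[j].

Finding inversions in [8, 1, 10, 6, 3, 1]:

(0, 1): arr[0]=8 > arr[1]=1
(0, 3): arr[0]=8 > arr[3]=6
(0, 4): arr[0]=8 > arr[4]=3
(0, 5): arr[0]=8 > arr[5]=1
(2, 3): arr[2]=10 > arr[3]=6
(2, 4): arr[2]=10 > arr[4]=3
(2, 5): arr[2]=10 > arr[5]=1
(3, 4): arr[3]=6 > arr[4]=3
(3, 5): arr[3]=6 > arr[5]=1
(4, 5): arr[4]=3 > arr[5]=1

Total inversions: 10

The array has 10 inversion(s): (0,1), (0,3), (0,4), (0,5), (2,3), (2,4), (2,5), (3,4), (3,5), (4,5). Each pair (i,j) satisfies i < j and arr[i] > arr[j].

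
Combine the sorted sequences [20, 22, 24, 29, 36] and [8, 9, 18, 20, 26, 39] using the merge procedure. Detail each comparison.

Merging process:

Compare 20 vs 8: take 8 from right. Merged: [8]
Compare 20 vs 9: take 9 from right. Merged: [8, 9]
Compare 20 vs 18: take 18 from right. Merged: [8, 9, 18]
Compare 20 vs 20: take 20 from left. Merged: [8, 9, 18, 20]
Compare 22 vs 20: take 20 from right. Merged: [8, 9, 18, 20, 20]
Compare 22 vs 26: take 22 from left. Merged: [8, 9, 18, 20, 20, 22]
Compare 24 vs 26: take 24 from left. Merged: [8, 9, 18, 20, 20, 22, 24]
Compare 29 vs 26: take 26 from right. Merged: [8, 9, 18, 20, 20, 22, 24, 26]
Compare 29 vs 39: take 29 from left. Merged: [8, 9, 18, 20, 20, 22, 24, 26, 29]
Compare 36 vs 39: take 36 from left. Merged: [8, 9, 18, 20, 20, 22, 24, 26, 29, 36]
Append remaining from right: [39]. Merged: [8, 9, 18, 20, 20, 22, 24, 26, 29, 36, 39]

Final merged array: [8, 9, 18, 20, 20, 22, 24, 26, 29, 36, 39]
Total comparisons: 10

The merged array is [8, 9, 18, 20, 20, 22, 24, 26, 29, 36, 39], requiring 10 comparisons. The merge step runs in O(n) time where n is the total number of elements.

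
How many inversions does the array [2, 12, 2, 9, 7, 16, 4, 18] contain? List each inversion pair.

Finding inversions in [2, 12, 2, 9, 7, 16, 4, 18]:

(1, 2): arr[1]=12 > arr[2]=2
(1, 3): arr[1]=12 > arr[3]=9
(1, 4): arr[1]=12 > arr[4]=7
(1, 6): arr[1]=12 > arr[6]=4
(3, 4): arr[3]=9 > arr[4]=7
(3, 6): arr[3]=9 > arr[6]=4
(4, 6): arr[4]=7 > arr[6]=4
(5, 6): arr[5]=16 > arr[6]=4

Total inversions: 8

The array has 8 inversion(s): (1,2), (1,3), (1,4), (1,6), (3,4), (3,6), (4,6), (5,6). Each pair (i,j) satisfies i < j and arr[i] > arr[j].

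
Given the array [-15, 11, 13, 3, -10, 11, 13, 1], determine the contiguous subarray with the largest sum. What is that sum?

Using Kadane's algorithm on [-15, 11, 13, 3, -10, 11, 13, 1]:

Scanning through the array:
Position 1 (value 11): max_ending_here = 11, max_so_far = 11
Position 2 (value 13): max_ending_here = 24, max_so_far = 24
Position 3 (value 3): max_ending_here = 27, max_so_far = 27
Position 4 (value -10): max_ending_here = 17, max_so_far = 27
Position 5 (value 11): max_ending_here = 28, max_so_far = 28
Position 6 (value 13): max_ending_here = 41, max_so_far = 41
Position 7 (value 1): max_ending_here = 42, max_so_far = 42

Maximum subarray: [11, 13, 3, -10, 11, 13, 1]
Maximum sum: 42

The maximum subarray is [11, 13, 3, -10, 11, 13, 1] with sum 42. This subarray runs from index 1 to index 7.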